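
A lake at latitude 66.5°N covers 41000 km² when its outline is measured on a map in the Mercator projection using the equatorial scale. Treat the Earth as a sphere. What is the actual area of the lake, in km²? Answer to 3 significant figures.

Mercator is conformal, so the point scale is isotropic: h = k = sec φ = 1/cos φ.
Areal scale = k² = sec²φ = 1/cos²(66.5°) = 1/0.3987² = 6.289.
True area = apparent / (areal scale) = 41000 / 6.289 ≈ 6520 km².

6520 km²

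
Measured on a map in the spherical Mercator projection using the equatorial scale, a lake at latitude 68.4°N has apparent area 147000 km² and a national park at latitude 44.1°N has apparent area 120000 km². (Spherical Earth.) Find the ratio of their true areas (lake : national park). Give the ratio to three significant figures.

0.322

Since Mercator area scale is 1/cos²φ, the true area equals the apparent area multiplied by cos²φ.
True area of lake: 147000 × cos²(68.4°) = 147000 × 0.1355 = 19920 km².
True area of national park: 120000 × cos²(44.1°) = 120000 × 0.5157 = 61880 km².
Ratio = 19920 / 61880 ≈ 0.322.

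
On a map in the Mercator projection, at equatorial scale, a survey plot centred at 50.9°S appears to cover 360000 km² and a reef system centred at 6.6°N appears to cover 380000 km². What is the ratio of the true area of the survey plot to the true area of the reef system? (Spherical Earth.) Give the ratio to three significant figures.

0.382

Since Mercator area scale is 1/cos²φ, the true area equals the apparent area multiplied by cos²φ.
True area of survey plot: 360000 × cos²(50.9°) = 360000 × 0.3978 = 143200 km².
True area of reef system: 380000 × cos²(6.6°) = 380000 × 0.9868 = 375000 km².
Ratio = 143200 / 375000 ≈ 0.382.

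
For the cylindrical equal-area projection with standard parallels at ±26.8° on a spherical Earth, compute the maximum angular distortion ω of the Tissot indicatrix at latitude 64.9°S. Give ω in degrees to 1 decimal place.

78.3°

A cylindrical equal-area projection with standard parallel φ₀ has meridian scale h = cos φ / cos φ₀ and parallel scale k = cos φ₀ / cos φ (so areas are preserved, h·k = 1).
At 64.9°: h = 0.4752, k = 2.104; principal scales a = 2.104, b = 0.4752.
sin(ω/2) = (a − b)/(a + b) = 1.629/2.579 = 0.6315, so ω = 2 arcsin(0.6315) ≈ 78.3°.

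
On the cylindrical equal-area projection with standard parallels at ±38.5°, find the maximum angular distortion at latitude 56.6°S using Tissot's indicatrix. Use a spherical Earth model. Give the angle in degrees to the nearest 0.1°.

39.5°

For cylindrical equal-area with standard parallel φ₀, h = cos φ / cos φ₀ and k = cos φ₀ / cos φ, so h·k = 1.
At 56.6°: h = 0.7034, k = 1.422; principal scales a = 1.422, b = 0.7034.
sin(ω/2) = (a − b)/(a + b) = 0.7183/2.125 = 0.3380, so ω = 2 arcsin(0.3380) ≈ 39.5°.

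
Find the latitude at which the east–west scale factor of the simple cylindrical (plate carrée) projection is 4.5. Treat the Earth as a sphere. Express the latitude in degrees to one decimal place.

Plate carrée: h = 1, k = sec φ along parallels.
sec φ = 4.5  ⇒  cos φ = 0.2222  ⇒  φ ≈ 77.2°.

77.2°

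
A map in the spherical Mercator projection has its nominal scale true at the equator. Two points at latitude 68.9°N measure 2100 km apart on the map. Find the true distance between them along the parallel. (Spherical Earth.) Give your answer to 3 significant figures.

Mercator is conformal, so the point scale is isotropic: h = k = sec φ = 1/cos φ.
Along the parallel at 68.9°, map distances are exaggerated by k = sec 68.9° = 2.778.
True distance = 2100 / 2.778 = 2100 × cos 68.9° ≈ 756 km.

756 km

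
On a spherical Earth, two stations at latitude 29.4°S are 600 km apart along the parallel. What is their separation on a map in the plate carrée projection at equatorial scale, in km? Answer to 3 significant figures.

For the equirectangular projection with φ₀ = 0 (plate carrée), h = 1 along meridians and k = sec φ along parallels.
Along the parallel, k = sec 29.4° = 1/0.8712 = 1.148.
Map distance = 600 × 1.148 ≈ 689 km.

689 km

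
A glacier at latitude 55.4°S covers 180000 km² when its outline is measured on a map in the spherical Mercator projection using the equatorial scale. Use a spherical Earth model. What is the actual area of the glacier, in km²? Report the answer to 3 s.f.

58000 km²

For Mercator, h = k = sec φ (a conformal cylindrical projection has a single point scale, 1/cos φ).
Areal scale = k² = sec²φ = 1/cos²(55.4°) = 1/0.5678² = 3.101.
True area = apparent / (areal scale) = 180000 / 3.101 ≈ 58000 km².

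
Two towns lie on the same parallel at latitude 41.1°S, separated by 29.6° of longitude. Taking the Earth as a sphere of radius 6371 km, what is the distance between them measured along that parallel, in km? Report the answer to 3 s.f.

Arc length along a parallel = R cos φ · Δλ (with Δλ in radians).
= 6371 × cos 41.1° × (29.6° × π/180) = 6371 × 0.7536 × 0.5166 ≈ 2480 km.

2480 km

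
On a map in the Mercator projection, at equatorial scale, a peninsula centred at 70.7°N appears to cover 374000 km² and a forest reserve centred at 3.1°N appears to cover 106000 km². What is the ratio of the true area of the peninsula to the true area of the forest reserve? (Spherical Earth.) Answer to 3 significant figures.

Mercator's areal exaggeration is sec²φ; hence true area = (apparent area) · cos²φ.
True area of peninsula: 374000 × cos²(70.7°) = 374000 × 0.1092 = 40860 km².
True area of forest reserve: 106000 × cos²(3.1°) = 106000 × 0.9971 = 105700 km².
Ratio = 40860 / 105700 ≈ 0.387.

0.387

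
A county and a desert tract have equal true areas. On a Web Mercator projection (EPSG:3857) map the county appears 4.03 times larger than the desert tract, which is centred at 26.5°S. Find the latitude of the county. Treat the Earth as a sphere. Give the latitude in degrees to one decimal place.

63.5°

On Mercator, (apparent₁)/(apparent₂) = sec²φ₁ / sec²φ₂ when true areas are equal.
cos²φ₂ / cos²φ₁ = 4.03  ⇒  cos φ₁ = cos 26.5° / √4.03 = 0.8949/2.007 = 0.4458.
φ₁ = arccos(0.4458) ≈ 63.5°.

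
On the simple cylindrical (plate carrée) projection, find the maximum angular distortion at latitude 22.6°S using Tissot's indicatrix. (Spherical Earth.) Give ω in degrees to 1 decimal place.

In the plate carrée (x = Rλ, y = Rφ), meridians are true-scale (h = 1) and parallels are stretched by k = sec φ.
At 22.6°: h = 1.000, k = 1.083; principal scales a = 1.083, b = 1.000.
sin(ω/2) = (a − b)/(a + b) = 0.08318/2.083 = 0.03993, so ω = 2 arcsin(0.03993) ≈ 4.6°.

4.6°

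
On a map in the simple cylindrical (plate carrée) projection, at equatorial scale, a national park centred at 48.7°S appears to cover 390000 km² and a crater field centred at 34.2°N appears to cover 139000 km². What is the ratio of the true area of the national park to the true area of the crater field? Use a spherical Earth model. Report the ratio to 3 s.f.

2.24

Plate carrée has h = 1 and k = sec φ, giving areal scale sec φ; true area = (apparent area) · cos φ.
True area of national park: 390000 × cos(48.7°) = 390000 × 0.6600 = 257400 km².
True area of crater field: 139000 × cos(34.2°) = 139000 × 0.8271 = 115000 km².
Ratio = 257400 / 115000 ≈ 2.24.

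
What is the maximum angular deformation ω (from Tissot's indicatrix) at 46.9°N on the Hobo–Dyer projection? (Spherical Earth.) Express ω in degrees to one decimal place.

17.1°

Hobo–Dyer is a cylindrical equal-area projection with standard parallels at ±37.5°. Cylindrical equal-area (φ₀ = 37.5°): h = cos φ / cos 37.5° along meridians, k = cos 37.5° / cos φ along parallels; h·k = 1.
At 46.9°: h = 0.8612, k = 1.161; principal scales a = 1.161, b = 0.8612.
sin(ω/2) = (a − b)/(a + b) = 0.2999/2.022 = 0.1483, so ω = 2 arcsin(0.1483) ≈ 17.1°.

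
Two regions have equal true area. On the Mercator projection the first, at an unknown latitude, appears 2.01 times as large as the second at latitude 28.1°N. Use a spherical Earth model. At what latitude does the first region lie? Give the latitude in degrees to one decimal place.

51.5°

Mercator areal scale is sec²φ, so apparent-area ratio = sec²φ₁ / sec²φ₂ = cos²φ₂ / cos²φ₁.
cos²φ₂ / cos²φ₁ = 2.01  ⇒  cos φ₁ = cos 28.1° / √2.01 = 0.8821/1.418 = 0.6222.
φ₁ = arccos(0.6222) ≈ 51.5°.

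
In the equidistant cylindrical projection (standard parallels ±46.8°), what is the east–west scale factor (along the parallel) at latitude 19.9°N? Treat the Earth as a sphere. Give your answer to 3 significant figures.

With standard parallel φ₀ = 46.8°, the equirectangular projection gives x = Rλ cos φ₀, y = Rφ, so h = 1 and k = cos 46.8° / cos φ.
k = cos 46.8° / cos 19.9° = 0.6845/0.9403 = 0.7280.

0.728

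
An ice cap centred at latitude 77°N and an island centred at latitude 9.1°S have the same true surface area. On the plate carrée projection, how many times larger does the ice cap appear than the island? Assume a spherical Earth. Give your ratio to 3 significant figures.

4.39

For the equirectangular projection with φ₀ = 0 (plate carrée), h = 1 along meridians and k = sec φ along parallels.
Areal scale at 77°: h·k = 1.000 × 4.445 = 4.445.
Areal scale at 9.1°: h·k = 1.000 × 1.013 = 1.013.
Ratio = 4.445/1.013 ≈ 4.39.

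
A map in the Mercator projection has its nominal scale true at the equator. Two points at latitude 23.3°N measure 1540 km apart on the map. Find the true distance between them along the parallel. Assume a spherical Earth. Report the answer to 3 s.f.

The Mercator projection is conformal; its linear scale factor is the same in every direction and equals sec φ = 1/cos φ.
Along the parallel at 23.3°, map distances are exaggerated by k = sec 23.3° = 1.089.
True distance = 1540 / 1.089 = 1540 × cos 23.3° ≈ 1410 km.

1410 km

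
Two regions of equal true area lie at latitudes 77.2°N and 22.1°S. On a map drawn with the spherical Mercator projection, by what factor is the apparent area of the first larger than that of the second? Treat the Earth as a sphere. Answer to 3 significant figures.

17.5

Mercator is conformal with k = sec φ, so areal scale = k² = sec²φ.
At 77.2°: sec²(77.2°) = 1/0.2215² = 20.37.
At 22.1°: sec²(22.1°) = 1/0.9265² = 1.165.
Ratio = 20.37/1.165 = cos²(22.1°)/cos²(77.2°) ≈ 17.5.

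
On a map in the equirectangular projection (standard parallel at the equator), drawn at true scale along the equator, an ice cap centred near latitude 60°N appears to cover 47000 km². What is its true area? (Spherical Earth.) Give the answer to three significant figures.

Plate carrée maps x = Rλ, y = Rφ. The meridian scale is h = 1 and the parallel scale is k = 1/cos φ = sec φ.
Areal scale = h·k = 1 × sec φ; at 60°, h = 1.000, k = 2.000, so h·k = 2.000.
True area = apparent / (areal scale) = 47000 / 2.000 ≈ 23500 km².

23500 km²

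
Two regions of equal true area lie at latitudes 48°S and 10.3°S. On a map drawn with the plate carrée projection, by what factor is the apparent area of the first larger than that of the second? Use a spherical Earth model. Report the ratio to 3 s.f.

For the equirectangular projection with φ₀ = 0 (plate carrée), h = 1 along meridians and k = sec φ along parallels.
Areal scale at 48°: h·k = 1.000 × 1.494 = 1.494.
Areal scale at 10.3°: h·k = 1.000 × 1.016 = 1.016.
Ratio = 1.494/1.016 ≈ 1.47.

1.47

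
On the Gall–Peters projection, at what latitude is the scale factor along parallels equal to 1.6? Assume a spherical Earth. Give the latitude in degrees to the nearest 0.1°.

63.8°

Gall–Peters is a cylindrical equal-area projection with standard parallels at ±45°. For cylindrical equal-area with standard parallel φ₀, h = cos φ / cos φ₀ and k = cos φ₀ / cos φ, so h·k = 1.
k = cos φ₀ / cos φ = 1.6  ⇒  cos φ = cos 45° / 1.6 = 0.4419.
φ = arccos(0.4419) ≈ 63.8°.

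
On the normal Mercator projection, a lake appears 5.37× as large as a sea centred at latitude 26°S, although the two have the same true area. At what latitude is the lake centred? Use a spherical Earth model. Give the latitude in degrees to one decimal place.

Mercator areal scale is sec²φ, so apparent-area ratio = sec²φ₁ / sec²φ₂ = cos²φ₂ / cos²φ₁.
cos²φ₂ / cos²φ₁ = 5.37  ⇒  cos φ₁ = cos 26° / √5.37 = 0.8988/2.317 = 0.3879.
φ₁ = arccos(0.3879) ≈ 67.2°.

67.2°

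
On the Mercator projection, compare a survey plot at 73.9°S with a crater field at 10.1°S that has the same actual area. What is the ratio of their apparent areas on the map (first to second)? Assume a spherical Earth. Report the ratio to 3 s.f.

Mercator areal scale is sec²φ.
At 73.9°: sec²(73.9°) = 1/0.2773² = 13.00.
At 10.1°: sec²(10.1°) = 1/0.9845² = 1.032.
Ratio = 13.00/1.032 = cos²(10.1°)/cos²(73.9°) ≈ 12.6.

12.6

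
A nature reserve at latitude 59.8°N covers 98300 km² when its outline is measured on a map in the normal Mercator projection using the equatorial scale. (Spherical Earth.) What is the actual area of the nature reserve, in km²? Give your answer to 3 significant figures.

The Mercator projection is conformal; its linear scale factor is the same in every direction and equals sec φ = 1/cos φ.
Areal scale = k² = sec²φ = 1/cos²(59.8°) = 1/0.5030² = 3.952.
True area = apparent / (areal scale) = 98300 / 3.952 ≈ 24900 km².

24900 km²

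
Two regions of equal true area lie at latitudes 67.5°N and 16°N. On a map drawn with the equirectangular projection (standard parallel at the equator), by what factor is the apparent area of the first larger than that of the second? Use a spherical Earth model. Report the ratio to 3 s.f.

For the equirectangular projection with φ₀ = 0 (plate carrée), h = 1 along meridians and k = sec φ along parallels.
Areal scale at 67.5°: h·k = 1.000 × 2.613 = 2.613.
Areal scale at 16°: h·k = 1.000 × 1.040 = 1.040.
Ratio = 2.613/1.040 ≈ 2.51.

2.51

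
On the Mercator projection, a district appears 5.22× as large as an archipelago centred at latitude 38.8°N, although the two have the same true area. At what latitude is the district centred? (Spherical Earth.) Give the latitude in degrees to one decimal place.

For equal true areas on Mercator, apparent areas scale as sec²φ, so the ratio is cos²φ₂ / cos²φ₁.
cos²φ₂ / cos²φ₁ = 5.22  ⇒  cos φ₁ = cos 38.8° / √5.22 = 0.7793/2.285 = 0.3411.
φ₁ = arccos(0.3411) ≈ 70.1°.

70.1°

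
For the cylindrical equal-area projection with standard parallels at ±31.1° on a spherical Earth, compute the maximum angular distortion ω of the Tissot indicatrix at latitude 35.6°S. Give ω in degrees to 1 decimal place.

5.9°

A cylindrical equal-area projection with standard parallel φ₀ has meridian scale h = cos φ / cos φ₀ and parallel scale k = cos φ₀ / cos φ (so areas are preserved, h·k = 1).
At 35.6°: h = 0.9496, k = 1.053; principal scales a = 1.053, b = 0.9496.
sin(ω/2) = (a − b)/(a + b) = 0.1035/2.003 = 0.05168, so ω = 2 arcsin(0.05168) ≈ 5.9°.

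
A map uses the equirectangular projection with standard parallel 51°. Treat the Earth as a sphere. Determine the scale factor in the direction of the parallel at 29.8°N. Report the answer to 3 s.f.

0.725

In the equirectangular projection with standard parallel φ₀ = 51° (x = Rλ cos φ₀, y = Rφ), meridians are true-scale (h = 1) and the parallel scale is k = cos φ₀ / cos φ.
k = cos 51° / cos 29.8° = 0.6293/0.8678 = 0.7252.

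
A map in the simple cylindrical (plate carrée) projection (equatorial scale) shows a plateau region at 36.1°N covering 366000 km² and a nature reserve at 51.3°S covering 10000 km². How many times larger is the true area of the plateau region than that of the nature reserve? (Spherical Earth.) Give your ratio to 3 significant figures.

On the plate carrée, areal scale = h·k = 1 × sec φ, so true area = apparent × cos φ.
True area of plateau region: 366000 × cos(36.1°) = 366000 × 0.8080 = 295700 km².
True area of nature reserve: 10000 × cos(51.3°) = 10000 × 0.6252 = 6252 km².
Ratio = 295700 / 6252 ≈ 47.3.

47.3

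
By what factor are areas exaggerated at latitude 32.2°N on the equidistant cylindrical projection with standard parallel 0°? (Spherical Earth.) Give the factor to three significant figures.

For the equirectangular projection with φ₀ = 0 (plate carrée), h = 1 along meridians and k = sec φ along parallels.
Areal scale = h·k = 1 × sec φ; at 32.2°, h = 1.000, k = 1.182, so h·k = 1.182.

1.18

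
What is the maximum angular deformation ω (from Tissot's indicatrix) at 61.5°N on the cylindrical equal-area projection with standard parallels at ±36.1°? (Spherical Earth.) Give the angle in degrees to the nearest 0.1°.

For cylindrical equal-area with standard parallel φ₀, h = cos φ / cos φ₀ and k = cos φ₀ / cos φ, so h·k = 1.
At 61.5°: h = 0.5906, k = 1.693; principal scales a = 1.693, b = 0.5906.
sin(ω/2) = (a − b)/(a + b) = 1.103/2.284 = 0.4829, so ω = 2 arcsin(0.4829) ≈ 57.7°.

57.7°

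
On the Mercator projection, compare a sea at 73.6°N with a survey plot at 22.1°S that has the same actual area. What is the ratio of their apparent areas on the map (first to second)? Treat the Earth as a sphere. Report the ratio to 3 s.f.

10.8

Mercator areal scale is sec²φ.
At 73.6°: sec²(73.6°) = 1/0.2823² = 12.54.
At 22.1°: sec²(22.1°) = 1/0.9265² = 1.165.
Ratio = 12.54/1.165 = cos²(22.1°)/cos²(73.6°) ≈ 10.8.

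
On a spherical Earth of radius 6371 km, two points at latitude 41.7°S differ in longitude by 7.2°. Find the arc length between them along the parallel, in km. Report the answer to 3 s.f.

Arc length along a parallel = R cos φ · Δλ (with Δλ in radians).
= 6371 × cos 41.7° × (7.2° × π/180) = 6371 × 0.7466 × 0.1257 ≈ 598 km.

598 km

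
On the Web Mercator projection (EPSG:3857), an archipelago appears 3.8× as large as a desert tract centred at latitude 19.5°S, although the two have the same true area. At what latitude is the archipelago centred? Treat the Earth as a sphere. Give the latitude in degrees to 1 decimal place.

On Mercator, (apparent₁)/(apparent₂) = sec²φ₁ / sec²φ₂ when true areas are equal.
cos²φ₂ / cos²φ₁ = 3.8  ⇒  cos φ₁ = cos 19.5° / √3.8 = 0.9426/1.949 = 0.4836.
φ₁ = arccos(0.4836) ≈ 61.1°.

61.1°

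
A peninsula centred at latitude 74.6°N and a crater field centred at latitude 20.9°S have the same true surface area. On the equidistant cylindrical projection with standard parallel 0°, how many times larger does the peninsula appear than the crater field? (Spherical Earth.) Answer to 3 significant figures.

3.52

For the equirectangular projection with φ₀ = 0 (plate carrée), h = 1 along meridians and k = sec φ along parallels.
Areal scale at 74.6°: h·k = 1.000 × 3.766 = 3.766.
Areal scale at 20.9°: h·k = 1.000 × 1.070 = 1.070.
Ratio = 3.766/1.070 ≈ 3.52.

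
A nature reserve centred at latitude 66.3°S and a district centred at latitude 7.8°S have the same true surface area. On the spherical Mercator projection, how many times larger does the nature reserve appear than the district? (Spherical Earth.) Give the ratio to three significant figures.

6.08

Mercator areal scale is sec²φ.
At 66.3°: sec²(66.3°) = 1/0.4019² = 6.190.
At 7.8°: sec²(7.8°) = 1/0.9907² = 1.019.
Ratio = 6.190/1.019 = cos²(7.8°)/cos²(66.3°) ≈ 6.08.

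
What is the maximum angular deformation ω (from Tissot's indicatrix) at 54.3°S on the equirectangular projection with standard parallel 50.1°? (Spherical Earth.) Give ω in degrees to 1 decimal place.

The equidistant cylindrical projection with φ₀ = 50.1° has h = 1 (meridians true) and k = cos φ₀ / cos φ along parallels.
At 54.3°: h = 1.000, k = 1.099; principal scales a = 1.099, b = 1.000.
sin(ω/2) = (a − b)/(a + b) = 0.09924/2.099 = 0.04727, so ω = 2 arcsin(0.04727) ≈ 5.4°.

5.4°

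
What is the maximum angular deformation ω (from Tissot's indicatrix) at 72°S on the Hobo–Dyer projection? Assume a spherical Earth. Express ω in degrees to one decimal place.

Hobo–Dyer is a cylindrical equal-area projection with standard parallels at ±37.5°. For cylindrical equal-area with standard parallel φ₀, h = cos φ / cos φ₀ and k = cos φ₀ / cos φ, so h·k = 1.
At 72°: h = 0.3895, k = 2.567; principal scales a = 2.567, b = 0.3895.
sin(ω/2) = (a − b)/(a + b) = 2.178/2.957 = 0.7365, so ω = 2 arcsin(0.7365) ≈ 94.9°.

94.9°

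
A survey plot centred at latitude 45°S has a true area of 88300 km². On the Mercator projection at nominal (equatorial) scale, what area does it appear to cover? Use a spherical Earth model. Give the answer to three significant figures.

For Mercator, h = k = sec φ (a conformal cylindrical projection has a single point scale, 1/cos φ).
Areal scale = k² = sec²φ = 1/cos²(45°) = 1/0.7071² = 2.000.
Apparent area = 88300 × 2.000 ≈ 177000 km².

177000 km²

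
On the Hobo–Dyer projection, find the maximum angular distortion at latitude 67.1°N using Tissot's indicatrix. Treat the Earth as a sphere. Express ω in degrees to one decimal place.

Hobo–Dyer is a cylindrical equal-area projection with standard parallels at ±37.5°. A cylindrical equal-area projection with standard parallel φ₀ has meridian scale h = cos φ / cos φ₀ and parallel scale k = cos φ₀ / cos φ (so areas are preserved, h·k = 1).
At 67.1°: h = 0.4905, k = 2.039; principal scales a = 2.039, b = 0.4905.
sin(ω/2) = (a − b)/(a + b) = 1.548/2.529 = 0.6122, so ω = 2 arcsin(0.6122) ≈ 75.5°.

75.5°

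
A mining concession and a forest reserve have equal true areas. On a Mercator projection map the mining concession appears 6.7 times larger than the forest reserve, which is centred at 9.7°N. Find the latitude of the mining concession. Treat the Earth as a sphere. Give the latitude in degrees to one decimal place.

67.6°

On Mercator, (apparent₁)/(apparent₂) = sec²φ₁ / sec²φ₂ when true areas are equal.
cos²φ₂ / cos²φ₁ = 6.7  ⇒  cos φ₁ = cos 9.7° / √6.7 = 0.9857/2.588 = 0.3808.
φ₁ = arccos(0.3808) ≈ 67.6°.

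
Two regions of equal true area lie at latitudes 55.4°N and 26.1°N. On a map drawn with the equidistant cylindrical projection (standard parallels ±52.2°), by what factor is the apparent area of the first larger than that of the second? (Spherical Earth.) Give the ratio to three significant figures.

1.58

With standard parallel φ₀ = 52.2°, the equirectangular projection gives x = Rλ cos φ₀, y = Rφ, so h = 1 and k = cos 52.2° / cos φ.
Areal scale at 55.4°: h·k = 1.000 × 1.079 = 1.079.
Areal scale at 26.1°: h·k = 1.000 × 0.6825 = 0.6825.
Ratio = 1.079/0.6825 ≈ 1.58.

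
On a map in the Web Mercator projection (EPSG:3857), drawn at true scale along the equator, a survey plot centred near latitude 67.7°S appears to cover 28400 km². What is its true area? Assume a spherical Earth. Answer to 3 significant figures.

For Mercator, h = k = sec φ (a conformal cylindrical projection has a single point scale, 1/cos φ).
Areal scale = k² = sec²φ = 1/cos²(67.7°) = 1/0.3795² = 6.945.
True area = apparent / (areal scale) = 28400 / 6.945 ≈ 4090 km².

4090 km²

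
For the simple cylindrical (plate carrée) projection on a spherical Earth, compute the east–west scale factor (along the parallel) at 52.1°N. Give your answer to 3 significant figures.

Plate carrée maps x = Rλ, y = Rφ. The meridian scale is h = 1 and the parallel scale is k = 1/cos φ = sec φ.
k = 1/cos 52.1° = 1/0.6143 = 1.628.

1.63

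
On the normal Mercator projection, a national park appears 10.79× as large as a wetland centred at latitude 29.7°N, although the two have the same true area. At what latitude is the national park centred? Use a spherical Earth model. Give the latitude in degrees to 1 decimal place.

74.7°

For equal true areas on Mercator, apparent areas scale as sec²φ, so the ratio is cos²φ₂ / cos²φ₁.
cos²φ₂ / cos²φ₁ = 10.79  ⇒  cos φ₁ = cos 29.7° / √10.79 = 0.8686/3.285 = 0.2644.
φ₁ = arccos(0.2644) ≈ 74.7°.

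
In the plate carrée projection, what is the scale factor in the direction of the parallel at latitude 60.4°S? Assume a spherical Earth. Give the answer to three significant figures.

2.02

Plate carrée maps x = Rλ, y = Rφ. The meridian scale is h = 1 and the parallel scale is k = 1/cos φ = sec φ.
k = 1/cos 60.4° = 1/0.4939 = 2.025.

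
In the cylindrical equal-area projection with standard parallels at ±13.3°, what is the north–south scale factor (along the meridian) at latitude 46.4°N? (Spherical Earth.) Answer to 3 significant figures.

Cylindrical equal-area (φ₀ = 13.3°): h = cos φ / cos 13.3° along meridians, k = cos 13.3° / cos φ along parallels; h·k = 1.
h = cos 46.4° / cos 13.3° = 0.6896/0.9732 = 0.7086.

0.709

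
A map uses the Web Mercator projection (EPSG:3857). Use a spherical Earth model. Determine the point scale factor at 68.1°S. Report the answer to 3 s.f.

2.68

The Mercator projection is conformal; its linear scale factor is the same in every direction and equals sec φ = 1/cos φ.
k = 1/cos 68.1° = 1/0.3730 = 2.681.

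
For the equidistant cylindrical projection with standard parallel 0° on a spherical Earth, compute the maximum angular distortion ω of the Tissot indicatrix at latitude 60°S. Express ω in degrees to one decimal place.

38.9°

In the plate carrée (x = Rλ, y = Rφ), meridians are true-scale (h = 1) and parallels are stretched by k = sec φ.
At 60°: h = 1.000, k = 2.000; principal scales a = 2.000, b = 1.000.
sin(ω/2) = (a − b)/(a + b) = 1.0000/3.000 = 0.3333, so ω = 2 arcsin(0.3333) ≈ 38.9°.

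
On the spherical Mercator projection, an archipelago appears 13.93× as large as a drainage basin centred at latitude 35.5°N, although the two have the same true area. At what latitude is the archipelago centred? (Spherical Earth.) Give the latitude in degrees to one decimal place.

77.4°

Mercator areal scale is sec²φ, so apparent-area ratio = sec²φ₁ / sec²φ₂ = cos²φ₂ / cos²φ₁.
cos²φ₂ / cos²φ₁ = 13.93  ⇒  cos φ₁ = cos 35.5° / √13.93 = 0.8141/3.732 = 0.2181.
φ₁ = arccos(0.2181) ≈ 77.4°.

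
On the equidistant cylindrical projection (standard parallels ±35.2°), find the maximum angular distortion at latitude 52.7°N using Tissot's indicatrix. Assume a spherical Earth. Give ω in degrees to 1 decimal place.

17.1°

The equidistant cylindrical projection with φ₀ = 35.2° has h = 1 (meridians true) and k = cos φ₀ / cos φ along parallels.
At 52.7°: h = 1.000, k = 1.348; principal scales a = 1.348, b = 1.000.
sin(ω/2) = (a − b)/(a + b) = 0.3484/2.348 = 0.1484, so ω = 2 arcsin(0.1484) ≈ 17.1°.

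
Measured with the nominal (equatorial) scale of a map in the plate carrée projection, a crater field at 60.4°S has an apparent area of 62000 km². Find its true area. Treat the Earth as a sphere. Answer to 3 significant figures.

For the equirectangular projection with φ₀ = 0 (plate carrée), h = 1 along meridians and k = sec φ along parallels.
Areal scale = h·k = 1 × sec φ; at 60.4°, h = 1.000, k = 2.025, so h·k = 2.025.
True area = apparent / (areal scale) = 62000 / 2.025 ≈ 30600 km².

30600 km²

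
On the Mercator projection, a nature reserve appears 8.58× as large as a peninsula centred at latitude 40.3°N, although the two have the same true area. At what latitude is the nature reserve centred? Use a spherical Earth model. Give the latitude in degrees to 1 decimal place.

74.9°

Mercator areal scale is sec²φ, so apparent-area ratio = sec²φ₁ / sec²φ₂ = cos²φ₂ / cos²φ₁.
cos²φ₂ / cos²φ₁ = 8.58  ⇒  cos φ₁ = cos 40.3° / √8.58 = 0.7627/2.929 = 0.2604.
φ₁ = arccos(0.2604) ≈ 74.9°.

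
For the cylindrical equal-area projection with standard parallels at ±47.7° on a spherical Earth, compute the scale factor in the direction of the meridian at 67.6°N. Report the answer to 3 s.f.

0.566

A cylindrical equal-area projection with standard parallel φ₀ has meridian scale h = cos φ / cos φ₀ and parallel scale k = cos φ₀ / cos φ (so areas are preserved, h·k = 1).
h = cos 67.6° / cos 47.7° = 0.3811/0.6730 = 0.5662.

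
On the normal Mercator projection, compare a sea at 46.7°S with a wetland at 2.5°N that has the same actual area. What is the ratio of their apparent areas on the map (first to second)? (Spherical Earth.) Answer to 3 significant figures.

2.12

Mercator areal scale is sec²φ.
At 46.7°: sec²(46.7°) = 1/0.6858² = 2.126.
At 2.5°: sec²(2.5°) = 1/0.9990² = 1.002.
Ratio = 2.126/1.002 = cos²(2.5°)/cos²(46.7°) ≈ 2.12.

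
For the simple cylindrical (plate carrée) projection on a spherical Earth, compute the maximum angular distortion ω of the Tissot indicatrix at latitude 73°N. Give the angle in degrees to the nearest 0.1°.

Plate carrée maps x = Rλ, y = Rφ. The meridian scale is h = 1 and the parallel scale is k = 1/cos φ = sec φ.
At 73°: h = 1.000, k = 3.420; principal scales a = 3.420, b = 1.000.
sin(ω/2) = (a − b)/(a + b) = 2.420/4.420 = 0.5475, so ω = 2 arcsin(0.5475) ≈ 66.4°.

66.4°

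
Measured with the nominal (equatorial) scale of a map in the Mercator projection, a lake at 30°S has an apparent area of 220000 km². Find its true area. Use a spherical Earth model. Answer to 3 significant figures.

165000 km²

The Mercator projection is conformal; its linear scale factor is the same in every direction and equals sec φ = 1/cos φ.
Areal scale = k² = sec²φ = 1/cos²(30°) = 1/0.8660² = 1.333.
True area = apparent / (areal scale) = 220000 / 1.333 ≈ 165000 km².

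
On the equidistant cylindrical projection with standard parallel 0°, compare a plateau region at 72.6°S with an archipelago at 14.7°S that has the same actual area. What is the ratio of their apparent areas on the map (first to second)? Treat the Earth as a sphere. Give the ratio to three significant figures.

3.23

For the equirectangular projection with φ₀ = 0 (plate carrée), h = 1 along meridians and k = sec φ along parallels.
Areal scale at 72.6°: h·k = 1.000 × 3.344 = 3.344.
Areal scale at 14.7°: h·k = 1.000 × 1.034 = 1.034.
Ratio = 3.344/1.034 ≈ 3.23.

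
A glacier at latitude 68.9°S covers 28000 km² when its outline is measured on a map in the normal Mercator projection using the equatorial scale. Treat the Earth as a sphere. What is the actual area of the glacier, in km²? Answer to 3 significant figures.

3630 km²

Mercator is conformal, so the point scale is isotropic: h = k = sec φ = 1/cos φ.
Areal scale = k² = sec²φ = 1/cos²(68.9°) = 1/0.3600² = 7.716.
True area = apparent / (areal scale) = 28000 / 7.716 ≈ 3630 km².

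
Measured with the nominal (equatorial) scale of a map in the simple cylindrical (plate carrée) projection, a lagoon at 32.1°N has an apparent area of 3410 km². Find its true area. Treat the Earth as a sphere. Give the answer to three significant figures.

For the equirectangular projection with φ₀ = 0 (plate carrée), h = 1 along meridians and k = sec φ along parallels.
Areal scale = h·k = 1 × sec φ; at 32.1°, h = 1.000, k = 1.180, so h·k = 1.180.
True area = apparent / (areal scale) = 3410 / 1.180 ≈ 2890 km².

2890 km²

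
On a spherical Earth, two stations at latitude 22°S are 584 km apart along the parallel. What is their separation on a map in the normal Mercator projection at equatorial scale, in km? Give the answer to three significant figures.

For Mercator, h = k = sec φ (a conformal cylindrical projection has a single point scale, 1/cos φ).
Along the parallel, k = sec 22° = 1/0.9272 = 1.079.
Map distance = 584 × 1.079 ≈ 630 km.

630 km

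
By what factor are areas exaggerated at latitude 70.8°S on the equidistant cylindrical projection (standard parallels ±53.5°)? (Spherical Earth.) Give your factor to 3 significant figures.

1.81

The equidistant cylindrical projection with φ₀ = 53.5° has h = 1 (meridians true) and k = cos φ₀ / cos φ along parallels.
Areal scale = h·k = 1 × cos φ₀ / cos φ; at 70.8°, h = 1.000, k = 1.809, so h·k = 1.809.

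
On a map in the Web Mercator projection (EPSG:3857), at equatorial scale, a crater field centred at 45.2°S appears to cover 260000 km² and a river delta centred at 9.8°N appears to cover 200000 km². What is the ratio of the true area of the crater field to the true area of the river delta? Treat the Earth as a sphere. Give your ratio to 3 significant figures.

Mercator's areal exaggeration is sec²φ; hence true area = (apparent area) · cos²φ.
True area of crater field: 260000 × cos²(45.2°) = 260000 × 0.4965 = 129100 km².
True area of river delta: 200000 × cos²(9.8°) = 200000 × 0.9710 = 194200 km².
Ratio = 129100 / 194200 ≈ 0.665.

0.665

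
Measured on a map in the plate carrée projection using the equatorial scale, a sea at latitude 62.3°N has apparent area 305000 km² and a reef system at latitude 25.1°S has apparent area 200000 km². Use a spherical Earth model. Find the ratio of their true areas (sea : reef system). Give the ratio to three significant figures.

Plate carrée has h = 1 and k = sec φ, giving areal scale sec φ; true area = (apparent area) · cos φ.
True area of sea: 305000 × cos(62.3°) = 305000 × 0.4648 = 141800 km².
True area of reef system: 200000 × cos(25.1°) = 200000 × 0.9056 = 181100 km².
Ratio = 141800 / 181100 ≈ 0.783.

0.783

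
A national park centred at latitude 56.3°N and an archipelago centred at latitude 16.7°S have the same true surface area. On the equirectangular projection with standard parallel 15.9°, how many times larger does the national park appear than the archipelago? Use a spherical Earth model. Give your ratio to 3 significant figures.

In the equirectangular projection with standard parallel φ₀ = 15.9° (x = Rλ cos φ₀, y = Rφ), meridians are true-scale (h = 1) and the parallel scale is k = cos φ₀ / cos φ.
Areal scale at 56.3°: h·k = 1.000 × 1.733 = 1.733.
Areal scale at 16.7°: h·k = 1.000 × 1.004 = 1.004.
Ratio = 1.733/1.004 ≈ 1.73.

1.73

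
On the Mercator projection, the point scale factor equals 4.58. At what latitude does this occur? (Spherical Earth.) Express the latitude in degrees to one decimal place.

77.4°

Mercator scale is k = sec φ = 1/cos φ.
1/cos φ = 4.58  ⇒  cos φ = 0.2183  ⇒  φ = arccos(0.2183) ≈ 77.4°.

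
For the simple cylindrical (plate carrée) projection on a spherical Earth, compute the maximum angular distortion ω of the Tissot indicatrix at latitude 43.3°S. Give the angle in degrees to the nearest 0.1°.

18.1°

For the equirectangular projection with φ₀ = 0 (plate carrée), h = 1 along meridians and k = sec φ along parallels.
At 43.3°: h = 1.000, k = 1.374; principal scales a = 1.374, b = 1.000.
sin(ω/2) = (a − b)/(a + b) = 0.3741/2.374 = 0.1576, so ω = 2 arcsin(0.1576) ≈ 18.1°.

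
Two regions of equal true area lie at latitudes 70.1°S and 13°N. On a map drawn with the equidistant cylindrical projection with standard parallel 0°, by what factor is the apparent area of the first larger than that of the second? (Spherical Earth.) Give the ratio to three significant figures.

Plate carrée maps x = Rλ, y = Rφ. The meridian scale is h = 1 and the parallel scale is k = 1/cos φ = sec φ.
Areal scale at 70.1°: h·k = 1.000 × 2.938 = 2.938.
Areal scale at 13°: h·k = 1.000 × 1.026 = 1.026.
Ratio = 2.938/1.026 ≈ 2.86.

2.86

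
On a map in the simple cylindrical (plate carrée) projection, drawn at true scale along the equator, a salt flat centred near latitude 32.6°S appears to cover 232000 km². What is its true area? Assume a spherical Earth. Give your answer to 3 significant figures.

Plate carrée maps x = Rλ, y = Rφ. The meridian scale is h = 1 and the parallel scale is k = 1/cos φ = sec φ.
Areal scale = h·k = 1 × sec φ; at 32.6°, h = 1.000, k = 1.187, so h·k = 1.187.
True area = apparent / (areal scale) = 232000 / 1.187 ≈ 195000 km².

195000 km²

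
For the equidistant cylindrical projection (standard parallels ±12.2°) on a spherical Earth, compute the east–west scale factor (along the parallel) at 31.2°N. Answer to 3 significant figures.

1.14

In the equirectangular projection with standard parallel φ₀ = 12.2° (x = Rλ cos φ₀, y = Rφ), meridians are true-scale (h = 1) and the parallel scale is k = cos φ₀ / cos φ.
k = cos 12.2° / cos 31.2° = 0.9774/0.8554 = 1.143.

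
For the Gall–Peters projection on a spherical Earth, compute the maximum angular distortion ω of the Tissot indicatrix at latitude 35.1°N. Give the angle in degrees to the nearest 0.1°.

The Gall–Peters projection is cylindrical equal-area with φ₀ = 45°. Cylindrical equal-area (φ₀ = 45°): h = cos φ / cos 45° along meridians, k = cos 45° / cos φ along parallels; h·k = 1.
At 35.1°: h = 1.157, k = 0.8643; principal scales a = 1.157, b = 0.8643.
sin(ω/2) = (a − b)/(a + b) = 0.2928/2.021 = 0.1448, so ω = 2 arcsin(0.1448) ≈ 16.7°.

16.7°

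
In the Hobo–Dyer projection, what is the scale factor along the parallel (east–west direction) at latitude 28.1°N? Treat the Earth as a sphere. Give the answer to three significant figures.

The Hobo–Dyer projection is cylindrical equal-area with φ₀ = 37.5°. Cylindrical equal-area (φ₀ = 37.5°): h = cos φ / cos 37.5° along meridians, k = cos 37.5° / cos φ along parallels; h·k = 1.
k = cos 37.5° / cos 28.1° = 0.7934/0.8821 = 0.8994.

0.899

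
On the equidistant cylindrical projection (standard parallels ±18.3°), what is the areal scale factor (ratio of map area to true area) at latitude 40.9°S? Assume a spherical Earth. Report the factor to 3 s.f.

In the equirectangular projection with standard parallel φ₀ = 18.3° (x = Rλ cos φ₀, y = Rφ), meridians are true-scale (h = 1) and the parallel scale is k = cos φ₀ / cos φ.
Areal scale = h·k = 1 × cos φ₀ / cos φ; at 40.9°, h = 1.000, k = 1.256, so h·k = 1.256.

1.26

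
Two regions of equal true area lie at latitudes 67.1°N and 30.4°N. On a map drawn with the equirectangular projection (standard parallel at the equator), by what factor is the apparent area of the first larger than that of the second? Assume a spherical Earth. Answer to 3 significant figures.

2.22

In the plate carrée (x = Rλ, y = Rφ), meridians are true-scale (h = 1) and parallels are stretched by k = sec φ.
Areal scale at 67.1°: h·k = 1.000 × 2.570 = 2.570.
Areal scale at 30.4°: h·k = 1.000 × 1.159 = 1.159.
Ratio = 2.570/1.159 ≈ 2.22.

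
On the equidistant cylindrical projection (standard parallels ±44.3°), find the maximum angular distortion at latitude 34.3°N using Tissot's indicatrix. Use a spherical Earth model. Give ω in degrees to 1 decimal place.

In the equirectangular projection with standard parallel φ₀ = 44.3° (x = Rλ cos φ₀, y = Rφ), meridians are true-scale (h = 1) and the parallel scale is k = cos φ₀ / cos φ.
At 34.3°: h = 1.000, k = 0.8664; principal scales a = 1.000, b = 0.8664.
sin(ω/2) = (a − b)/(a + b) = 0.1336/1.866 = 0.07161, so ω = 2 arcsin(0.07161) ≈ 8.2°.

8.2°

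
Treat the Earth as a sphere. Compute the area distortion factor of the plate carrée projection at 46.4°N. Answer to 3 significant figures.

For the equirectangular projection with φ₀ = 0 (plate carrée), h = 1 along meridians and k = sec φ along parallels.
Areal scale = h·k = 1 × sec φ; at 46.4°, h = 1.000, k = 1.450, so h·k = 1.450.

1.45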